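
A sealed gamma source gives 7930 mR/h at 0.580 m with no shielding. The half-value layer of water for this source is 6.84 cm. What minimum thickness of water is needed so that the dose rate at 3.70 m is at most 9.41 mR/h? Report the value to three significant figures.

29.9 cm

At 3.70 m, distance alone gives (0.580/3.70)² = 0.02457, so 7930 × 0.02457 = 194.8 mR/h.
Further attenuation needed: 194.8/9.41 = 20.70.
n = log₂(20.70) = 4.372 half-value layers.
Thickness = 4.372 × 6.84 cm = 29.90 cm.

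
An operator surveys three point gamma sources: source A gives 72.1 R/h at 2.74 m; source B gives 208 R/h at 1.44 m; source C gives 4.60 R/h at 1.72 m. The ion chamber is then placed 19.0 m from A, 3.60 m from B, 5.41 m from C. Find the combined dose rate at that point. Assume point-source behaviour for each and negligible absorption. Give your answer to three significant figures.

Each source contributes Iᵢ·(dᵢ/rᵢ)²; contributions add.
A: 72.1 × (2.74/19.0)² = 1.499 R/h
B: 208 × (1.44/3.60)² = 33.28 R/h
C: 4.60 × (1.72/5.41)² = 0.4650 R/h
Total = 1.499 + 33.28 + 0.4650 = 35.24 R/h.

35.2 R/h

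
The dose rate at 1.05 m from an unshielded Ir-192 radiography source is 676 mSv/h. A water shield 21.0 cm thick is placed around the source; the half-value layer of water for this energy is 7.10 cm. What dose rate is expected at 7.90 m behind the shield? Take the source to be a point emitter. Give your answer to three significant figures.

Distance alone: (1.05/7.90)² = 0.01767, so 676 × 0.01767 = 11.94 mSv/h.
Shield: 21.0/7.10 = 2.958 half-value layers → attenuation 2^(−2.958) = 0.1287.
Combined: 11.94 × 0.1287 = 1.537 mSv/h.

1.54 mSv/h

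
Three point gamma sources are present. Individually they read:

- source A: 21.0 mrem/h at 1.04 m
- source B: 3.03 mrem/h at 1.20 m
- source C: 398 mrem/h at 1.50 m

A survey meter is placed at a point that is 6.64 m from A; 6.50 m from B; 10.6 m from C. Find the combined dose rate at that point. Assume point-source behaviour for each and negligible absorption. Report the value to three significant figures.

By superposition, sum each source's inverse-square contribution:
A: 21.0 × (1.04/6.64)² = 0.5152 mrem/h
B: 3.03 × (1.20/6.50)² = 0.1033 mrem/h
C: 398 × (1.50/10.6)² = 7.970 mrem/h
Total = 0.5152 + 0.1033 + 7.970 = 8.588 mrem/h.

8.59 mrem/h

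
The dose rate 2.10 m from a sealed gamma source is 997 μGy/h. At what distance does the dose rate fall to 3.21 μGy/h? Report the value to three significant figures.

Since intensity falls as 1/r², d₂ = d₁·√(I₁/I₂).
I₁/I₂ = 997/3.21 = 310.6, so d₂ = 2.10 × √310.6 = 37.01 m.

37.0 m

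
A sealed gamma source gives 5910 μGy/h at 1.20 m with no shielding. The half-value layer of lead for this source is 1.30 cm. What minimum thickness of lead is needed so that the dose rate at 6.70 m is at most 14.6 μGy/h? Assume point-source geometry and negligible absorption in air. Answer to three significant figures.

4.81 cm

At 6.70 m, distance alone gives (1.20/6.70)² = 0.03208, so 5910 × 0.03208 = 189.6 μGy/h.
Further attenuation needed: 189.6/14.6 = 12.99.
n = log₂(12.99) = 3.699 half-value layers.
Thickness = 3.699 × 1.30 cm = 4.809 cm.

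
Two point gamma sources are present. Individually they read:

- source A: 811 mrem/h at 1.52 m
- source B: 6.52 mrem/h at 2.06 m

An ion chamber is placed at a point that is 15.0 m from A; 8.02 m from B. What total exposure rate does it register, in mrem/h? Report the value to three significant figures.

By superposition, sum each source's inverse-square contribution:
A: 811 × (1.52/15.0)² = 8.328 mrem/h
B: 6.52 × (2.06/8.02)² = 0.4302 mrem/h
Total = 8.328 + 0.4302 = 8.758 mrem/h.

8.76 mrem/h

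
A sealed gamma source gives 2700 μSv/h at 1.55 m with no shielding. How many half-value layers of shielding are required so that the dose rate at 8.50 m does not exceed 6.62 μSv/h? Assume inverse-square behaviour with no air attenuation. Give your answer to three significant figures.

3.76 half-value layers

At 8.50 m, distance alone gives 2700 × (1.55/8.50)² = 2700 × 0.03325 = 89.78 μSv/h.
Further attenuation needed: 89.78/6.62 = 13.56.
n = log₂(13.56) = 3.761 half-value layers.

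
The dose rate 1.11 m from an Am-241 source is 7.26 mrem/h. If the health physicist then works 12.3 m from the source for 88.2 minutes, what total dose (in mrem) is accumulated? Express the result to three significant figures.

By the inverse-square law, rate at 12.3 m:
(1.11/12.3)² = 0.008144, so 7.26 × 0.008144 = 0.05913 mrem/h.
Dose = rate × time = 0.05913 mrem/h × 1.470 h = 0.08692 mrem.

0.0869 mrem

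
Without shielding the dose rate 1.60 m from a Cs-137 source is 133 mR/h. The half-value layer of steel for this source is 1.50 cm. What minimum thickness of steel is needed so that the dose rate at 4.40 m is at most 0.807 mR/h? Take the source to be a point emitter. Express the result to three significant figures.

6.67 cm

At 4.40 m, distance alone gives 133 × (1.60/4.40)² = 133 × 0.1322 = 17.58 mR/h.
Further attenuation needed: 17.58/0.807 = 21.78.
n = log₂(21.78) = 4.445 half-value layers.
Thickness = 4.445 × 1.50 cm = 6.668 cm.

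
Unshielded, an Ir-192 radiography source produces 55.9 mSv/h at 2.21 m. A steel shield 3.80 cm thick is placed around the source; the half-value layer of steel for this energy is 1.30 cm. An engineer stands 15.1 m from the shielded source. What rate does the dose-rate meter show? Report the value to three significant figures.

0.158 mSv/h

Distance alone: (2.21/15.1)² = 0.02142, so 55.9 × 0.02142 = 1.197 mSv/h.
Shield: 3.80/1.30 = 2.923 half-value layers → attenuation 2^(−2.923) = 0.1319.
Combined: 1.197 × 0.1319 = 0.1579 mSv/h.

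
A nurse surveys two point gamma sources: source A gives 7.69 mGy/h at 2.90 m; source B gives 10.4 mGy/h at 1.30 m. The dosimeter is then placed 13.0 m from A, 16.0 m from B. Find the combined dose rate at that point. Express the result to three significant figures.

0.451 mGy/h

By superposition, sum each source's inverse-square contribution:
A: 7.69 × (2.90/13.0)² = 0.3827 mGy/h
B: 10.4 × (1.30/16.0)² = 0.06866 mGy/h
Total = 0.3827 + 0.06866 = 0.4514 mGy/h.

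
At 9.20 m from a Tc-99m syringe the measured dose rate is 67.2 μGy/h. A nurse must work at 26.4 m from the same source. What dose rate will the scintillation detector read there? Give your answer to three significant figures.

8.16 μGy/h

Using I₁d₁² = I₂d₂², scaling from 9.20 m to 26.4 m:
(9.20/26.4)² = 0.1214, so 67.2 × 0.1214 = 8.158 μGy/h.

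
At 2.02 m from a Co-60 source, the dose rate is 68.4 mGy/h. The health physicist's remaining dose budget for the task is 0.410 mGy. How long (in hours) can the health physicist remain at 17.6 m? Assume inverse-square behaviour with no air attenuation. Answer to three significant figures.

By the inverse-square law, rate at 17.6 m:
68.4 × (2.02/17.6)² = 68.4 × 0.01317 = 0.9008 mGy/h.
Stay time = 0.410 mGy ÷ 0.9008 mGy/h = 0.4552 h.

0.455 h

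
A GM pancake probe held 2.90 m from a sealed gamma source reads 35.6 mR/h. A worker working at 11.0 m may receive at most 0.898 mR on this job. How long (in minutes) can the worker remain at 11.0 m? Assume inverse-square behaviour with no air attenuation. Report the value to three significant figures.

Using I₁d₁² = I₂d₂², rate at 11.0 m:
(2.90/11.0)² = 0.06950, so 35.6 × 0.06950 = 2.474 mR/h.
Stay time = 0.898 mR ÷ 2.474 mR/h = 0.3630 h = 21.78 min.

21.8 min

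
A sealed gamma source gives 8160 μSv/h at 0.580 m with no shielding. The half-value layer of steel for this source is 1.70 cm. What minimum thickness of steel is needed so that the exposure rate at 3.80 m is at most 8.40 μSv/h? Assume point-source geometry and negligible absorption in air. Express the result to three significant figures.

At 3.80 m, distance alone gives (0.580/3.80)² = 0.02330, so 8160 × 0.02330 = 190.1 μSv/h.
Further attenuation needed: 190.1/8.40 = 22.63.
n = log₂(22.63) = 4.500 half-value layers.
Thickness = 4.500 × 1.70 cm = 7.650 cm.

7.65 cm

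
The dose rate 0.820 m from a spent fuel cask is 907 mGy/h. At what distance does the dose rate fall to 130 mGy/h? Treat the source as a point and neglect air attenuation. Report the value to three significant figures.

Using I₁d₁² = I₂d₂², d₂ = d₁·√(I₁/I₂).
I₁/I₂ = 907/130 = 6.977, so d₂ = 0.820 × √6.977 = 2.166 m.

2.17 m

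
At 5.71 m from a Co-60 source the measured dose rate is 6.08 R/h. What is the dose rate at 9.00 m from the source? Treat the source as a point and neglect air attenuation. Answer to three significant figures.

Since intensity falls as 1/r², scaling from 5.71 m to 9.00 m:
(5.71/9.00)² = 0.4025, so 6.08 × 0.4025 = 2.447 R/h.

2.45 R/h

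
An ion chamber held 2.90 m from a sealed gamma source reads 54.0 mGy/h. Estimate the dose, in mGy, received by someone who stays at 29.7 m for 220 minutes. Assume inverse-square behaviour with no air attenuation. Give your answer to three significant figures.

By the inverse-square law, rate at 29.7 m:
(2.90/29.7)² = 0.009534, so 54.0 × 0.009534 = 0.5148 mGy/h.
Dose = rate × time = 0.5148 mGy/h × 3.667 h = 1.888 mGy.

1.89 mGy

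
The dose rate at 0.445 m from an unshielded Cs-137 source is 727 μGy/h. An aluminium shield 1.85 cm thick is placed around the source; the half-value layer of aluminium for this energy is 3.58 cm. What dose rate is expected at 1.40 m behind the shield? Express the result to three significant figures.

Distance alone: (0.445/1.40)² = 0.1010, so 727 × 0.1010 = 73.43 μGy/h.
Shield: 1.85/3.58 = 0.5168 half-value layers → attenuation 2^(−0.5168) = 0.6989.
Combined: 73.43 × 0.6989 = 51.32 μGy/h.

51.3 μGy/h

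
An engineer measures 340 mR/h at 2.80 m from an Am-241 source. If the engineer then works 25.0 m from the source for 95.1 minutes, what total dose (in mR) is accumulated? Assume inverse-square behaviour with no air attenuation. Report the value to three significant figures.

By the inverse-square law, rate at 25.0 m:
(2.80/25.0)² = 0.01254, so 340 × 0.01254 = 4.264 mR/h.
Dose = rate × time = 4.264 mR/h × 1.585 h = 6.758 mR.

6.76 mR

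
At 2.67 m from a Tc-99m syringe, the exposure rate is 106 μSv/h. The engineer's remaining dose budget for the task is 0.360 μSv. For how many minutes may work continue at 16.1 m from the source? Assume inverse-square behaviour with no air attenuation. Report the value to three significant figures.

7.41 min

Intensity scales as (d₁/d₂)², so rate at 16.1 m:
(2.67/16.1)² = 0.02750, so 106 × 0.02750 = 2.915 μSv/h.
Stay time = 0.360 μSv ÷ 2.915 μSv/h = 0.1235 h = 7.410 min.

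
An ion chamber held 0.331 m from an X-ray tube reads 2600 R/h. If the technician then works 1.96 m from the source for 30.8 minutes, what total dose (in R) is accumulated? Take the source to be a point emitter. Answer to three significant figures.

38.1 R

Using I₁d₁² = I₂d₂², rate at 1.96 m:
(0.331/1.96)² = 0.02852, so 2600 × 0.02852 = 74.15 R/h.
Dose = rate × time = 74.15 R/h × 0.5133 h = 38.06 R.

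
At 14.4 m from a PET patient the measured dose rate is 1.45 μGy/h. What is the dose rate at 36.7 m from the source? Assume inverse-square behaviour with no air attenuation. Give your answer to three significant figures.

Intensity scales as (d₁/d₂)², so scaling from 14.4 m to 36.7 m:
(14.4/36.7)² = 0.1540, so 1.45 × 0.1540 = 0.2233 μGy/h.

0.223 μGy/h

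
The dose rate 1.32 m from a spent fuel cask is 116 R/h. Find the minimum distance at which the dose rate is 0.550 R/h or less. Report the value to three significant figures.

19.2 m

By the inverse-square law, d₂ = d₁·√(I₁/I₂).
I₁/I₂ = 116/0.550 = 210.9, so d₂ = 1.32 × √210.9 = 19.17 m.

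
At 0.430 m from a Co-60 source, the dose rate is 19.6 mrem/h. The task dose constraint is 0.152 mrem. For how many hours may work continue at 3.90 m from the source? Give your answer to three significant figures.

0.638 h

Since intensity falls as 1/r², rate at 3.90 m:
(0.430/3.90)² = 0.01216, so 19.6 × 0.01216 = 0.2383 mrem/h.
Stay time = 0.152 mrem ÷ 0.2383 mrem/h = 0.6379 h.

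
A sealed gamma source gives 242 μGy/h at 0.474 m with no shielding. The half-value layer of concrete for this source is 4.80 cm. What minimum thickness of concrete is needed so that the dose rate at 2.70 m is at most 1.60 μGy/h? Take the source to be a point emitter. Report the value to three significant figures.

10.7 cm

At 2.70 m, distance alone gives (0.474/2.70)² = 0.03082, so 242 × 0.03082 = 7.458 μGy/h.
Further attenuation needed: 7.458/1.60 = 4.661.
n = log₂(4.661) = 2.221 half-value layers.
Thickness = 2.221 × 4.80 cm = 10.66 cm.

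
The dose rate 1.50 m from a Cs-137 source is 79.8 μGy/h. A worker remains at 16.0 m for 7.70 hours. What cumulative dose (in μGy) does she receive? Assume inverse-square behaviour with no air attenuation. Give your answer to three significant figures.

Applying the 1/r² law, rate at 16.0 m:
(1.50/16.0)² = 0.008789, so 79.8 × 0.008789 = 0.7014 μGy/h.
Dose = rate × time = 0.7014 μGy/h × 7.700 h = 5.401 μGy.

5.40 μGy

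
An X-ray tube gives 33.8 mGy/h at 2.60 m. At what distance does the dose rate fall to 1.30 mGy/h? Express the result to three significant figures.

By the inverse-square law, d₂ = d₁·√(I₁/I₂).
I₁/I₂ = 33.8/1.30 = 26.00, so d₂ = 2.60 × √26.00 = 13.26 m.

13.3 m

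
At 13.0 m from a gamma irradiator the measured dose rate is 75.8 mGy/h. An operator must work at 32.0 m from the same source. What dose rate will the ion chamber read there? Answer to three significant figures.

12.5 mGy/h

Intensity scales as (d₁/d₂)², so scaling from 13.0 m to 32.0 m:
75.8 × (13.0/32.0)² = 75.8 × 0.1650 = 12.51 mGy/h.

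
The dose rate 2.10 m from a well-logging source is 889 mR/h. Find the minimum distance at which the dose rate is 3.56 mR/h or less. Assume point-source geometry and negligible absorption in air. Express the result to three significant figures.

Since intensity falls as 1/r², d₂ = d₁·√(I₁/I₂).
I₁/I₂ = 889/3.56 = 249.7, so d₂ = 2.10 × √249.7 = 33.18 m.

33.2 m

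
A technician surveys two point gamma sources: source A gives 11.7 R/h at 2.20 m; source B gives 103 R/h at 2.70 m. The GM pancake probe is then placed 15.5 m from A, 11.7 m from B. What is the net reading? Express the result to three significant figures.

5.72 R/h

Each source contributes Iᵢ·(dᵢ/rᵢ)²; contributions add.
A: 11.7 × (2.20/15.5)² = 0.2357 R/h
B: 103 × (2.70/11.7)² = 5.485 R/h
Total = 0.2357 + 5.485 = 5.721 R/h.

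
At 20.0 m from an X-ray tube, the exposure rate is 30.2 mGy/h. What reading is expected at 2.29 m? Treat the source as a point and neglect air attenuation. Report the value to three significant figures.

Since intensity falls as 1/r², the rate at 2.29 m is
30.2 × (20.0/2.29)² = 30.2 × 76.28 = 2304 mGy/h.

2300 mGy/h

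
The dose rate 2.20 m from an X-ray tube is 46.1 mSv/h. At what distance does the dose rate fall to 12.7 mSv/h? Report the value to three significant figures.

By the inverse-square law, d₂ = d₁·√(I₁/I₂).
I₁/I₂ = 46.1/12.7 = 3.630, so d₂ = 2.20 × √3.630 = 4.192 m.

4.19 m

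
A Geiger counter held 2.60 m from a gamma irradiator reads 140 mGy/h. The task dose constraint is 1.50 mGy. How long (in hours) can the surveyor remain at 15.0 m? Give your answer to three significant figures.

0.357 h

By the inverse-square law, rate at 15.0 m:
140 × (2.60/15.0)² = 140 × 0.03004 = 4.206 mGy/h.
Stay time = 1.50 mGy ÷ 4.206 mGy/h = 0.3566 h.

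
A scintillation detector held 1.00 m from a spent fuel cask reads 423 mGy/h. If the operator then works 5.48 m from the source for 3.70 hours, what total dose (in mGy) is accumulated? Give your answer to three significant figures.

Applying the 1/r² law, rate at 5.48 m:
423 × (1.00/5.48)² = 423 × 0.03330 = 14.09 mGy/h.
Dose = rate × time = 14.09 mGy/h × 3.700 h = 52.13 mGy.

52.1 mGy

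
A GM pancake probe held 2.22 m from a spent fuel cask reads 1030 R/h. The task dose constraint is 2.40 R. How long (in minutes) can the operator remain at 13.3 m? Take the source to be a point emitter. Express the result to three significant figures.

By the inverse-square law, rate at 13.3 m:
1030 × (2.22/13.3)² = 1030 × 0.02786 = 28.70 R/h.
Stay time = 2.40 R ÷ 28.70 R/h = 0.08362 h = 5.017 min.

5.02 min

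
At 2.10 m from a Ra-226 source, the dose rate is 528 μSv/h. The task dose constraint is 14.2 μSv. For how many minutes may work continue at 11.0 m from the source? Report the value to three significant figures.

44.3 min

Applying the 1/r² law, rate at 11.0 m:
(2.10/11.0)² = 0.03645, so 528 × 0.03645 = 19.25 μSv/h.
Stay time = 14.2 μSv ÷ 19.25 μSv/h = 0.7377 h = 44.26 min.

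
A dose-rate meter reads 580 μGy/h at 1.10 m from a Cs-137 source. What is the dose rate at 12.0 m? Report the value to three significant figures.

4.87 μGy/h

Applying the 1/r² law, the rate at 12.0 m is
(1.10/12.0)² = 0.008403, so 580 × 0.008403 = 4.874 μGy/h.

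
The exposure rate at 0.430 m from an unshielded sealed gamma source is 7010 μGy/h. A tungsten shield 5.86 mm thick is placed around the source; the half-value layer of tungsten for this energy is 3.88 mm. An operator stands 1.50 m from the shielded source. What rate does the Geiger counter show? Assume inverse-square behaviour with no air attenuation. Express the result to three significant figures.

202 μGy/h

Distance alone: (0.430/1.50)² = 0.08218, so 7010 × 0.08218 = 576.1 μGy/h.
Shield: 5.86/3.88 = 1.510 half-value layers → attenuation 2^(−1.510) = 0.3511.
Combined: 576.1 × 0.3511 = 202.3 μGy/h.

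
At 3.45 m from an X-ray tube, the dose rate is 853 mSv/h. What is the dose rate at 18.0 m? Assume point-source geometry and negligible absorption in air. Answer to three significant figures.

Intensity scales as (d₁/d₂)², so the rate at 18.0 m is
853 × (3.45/18.0)² = 853 × 0.03674 = 31.34 mSv/h.

31.3 mSv/h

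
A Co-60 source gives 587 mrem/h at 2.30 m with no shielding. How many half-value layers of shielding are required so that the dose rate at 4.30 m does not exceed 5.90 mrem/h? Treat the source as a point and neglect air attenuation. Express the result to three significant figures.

4.83 half-value layers

At 4.30 m, distance alone gives (2.30/4.30)² = 0.2861, so 587 × 0.2861 = 167.9 mrem/h.
Further attenuation needed: 167.9/5.90 = 28.46.
n = log₂(28.46) = 4.831 half-value layers.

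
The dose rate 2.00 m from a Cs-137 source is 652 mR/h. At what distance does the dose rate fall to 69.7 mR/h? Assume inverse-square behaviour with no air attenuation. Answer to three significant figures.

Using I₁d₁² = I₂d₂², d₂ = d₁·√(I₁/I₂).
I₁/I₂ = 652/69.7 = 9.354, so d₂ = 2.00 × √9.354 = 6.117 m.

6.12 m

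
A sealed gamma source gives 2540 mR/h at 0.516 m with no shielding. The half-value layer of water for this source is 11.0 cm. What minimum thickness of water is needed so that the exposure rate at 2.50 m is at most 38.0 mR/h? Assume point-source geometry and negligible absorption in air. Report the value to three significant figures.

At 2.50 m, distance alone gives (0.516/2.50)² = 0.04260, so 2540 × 0.04260 = 108.2 mR/h.
Further attenuation needed: 108.2/38.0 = 2.847.
n = log₂(2.847) = 1.509 half-value layers.
Thickness = 1.509 × 11.0 cm = 16.60 cm.

16.6 cm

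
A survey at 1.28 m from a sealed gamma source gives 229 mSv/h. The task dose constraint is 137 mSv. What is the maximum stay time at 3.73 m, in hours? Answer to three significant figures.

5.08 h

Applying the 1/r² law, rate at 3.73 m:
(1.28/3.73)² = 0.1178, so 229 × 0.1178 = 26.98 mSv/h.
Stay time = 137 mSv ÷ 26.98 mSv/h = 5.078 h.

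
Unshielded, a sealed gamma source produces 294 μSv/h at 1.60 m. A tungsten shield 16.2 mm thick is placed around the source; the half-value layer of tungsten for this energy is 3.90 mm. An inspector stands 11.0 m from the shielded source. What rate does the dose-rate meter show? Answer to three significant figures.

0.349 μSv/h

Distance alone: 294 × (1.60/11.0)² = 294 × 0.02116 = 6.221 μSv/h.
Shield: 16.2/3.90 = 4.154 half-value layers → attenuation 2^(−4.154) = 0.05617.
Combined: 6.221 × 0.05617 = 0.3494 μSv/h.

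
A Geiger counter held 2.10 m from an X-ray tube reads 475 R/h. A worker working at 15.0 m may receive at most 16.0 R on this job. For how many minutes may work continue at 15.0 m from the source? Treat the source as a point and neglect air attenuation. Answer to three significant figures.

103 min

Using I₁d₁² = I₂d₂², rate at 15.0 m:
(2.10/15.0)² = 0.01960, so 475 × 0.01960 = 9.310 R/h.
Stay time = 16.0 R ÷ 9.310 R/h = 1.719 h = 103.1 min.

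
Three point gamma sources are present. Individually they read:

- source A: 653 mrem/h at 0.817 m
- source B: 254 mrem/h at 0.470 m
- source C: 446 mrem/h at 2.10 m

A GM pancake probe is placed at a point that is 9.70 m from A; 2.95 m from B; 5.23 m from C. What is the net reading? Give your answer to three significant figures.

83.0 mrem/h

By superposition, sum each source's inverse-square contribution:
A: 653 × (0.817/9.70)² = 4.632 mrem/h
B: 254 × (0.470/2.95)² = 6.447 mrem/h
C: 446 × (2.10/5.23)² = 71.91 mrem/h
Total = 4.632 + 6.447 + 71.91 = 82.99 mrem/h.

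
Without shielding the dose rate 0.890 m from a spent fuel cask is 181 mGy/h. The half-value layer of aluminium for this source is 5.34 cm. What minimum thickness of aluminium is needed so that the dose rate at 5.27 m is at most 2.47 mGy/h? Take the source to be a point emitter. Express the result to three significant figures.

5.68 cm

At 5.27 m, distance alone gives (0.890/5.27)² = 0.02852, so 181 × 0.02852 = 5.162 mGy/h.
Further attenuation needed: 5.162/2.47 = 2.090.
n = log₂(2.090) = 1.064 half-value layers.
Thickness = 1.064 × 5.34 cm = 5.682 cm.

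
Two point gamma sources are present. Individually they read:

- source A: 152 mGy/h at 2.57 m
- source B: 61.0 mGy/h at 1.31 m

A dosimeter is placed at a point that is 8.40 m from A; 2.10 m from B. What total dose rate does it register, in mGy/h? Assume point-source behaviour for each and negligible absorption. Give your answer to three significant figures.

By superposition, sum each source's inverse-square contribution:
A: 152 × (2.57/8.40)² = 14.23 mGy/h
B: 61.0 × (1.31/2.10)² = 23.74 mGy/h
Total = 14.23 + 23.74 = 37.97 mGy/h.

38.0 mGy/h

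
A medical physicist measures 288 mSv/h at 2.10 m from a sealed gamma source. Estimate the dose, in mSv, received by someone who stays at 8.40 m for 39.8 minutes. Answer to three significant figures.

By the inverse-square law, rate at 8.40 m:
288 × (2.10/8.40)² = 288 × 0.06250 = 18.00 mSv/h.
Dose = rate × time = 18.00 mSv/h × 0.6633 h = 11.94 mSv.

11.9 mSv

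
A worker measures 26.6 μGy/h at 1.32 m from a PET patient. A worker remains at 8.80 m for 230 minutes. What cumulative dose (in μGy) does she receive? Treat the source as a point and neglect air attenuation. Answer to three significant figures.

Since intensity falls as 1/r², rate at 8.80 m:
26.6 × (1.32/8.80)² = 26.6 × 0.02250 = 0.5985 μGy/h.
Dose = rate × time = 0.5985 μGy/h × 3.833 h = 2.294 μGy.

2.29 μGy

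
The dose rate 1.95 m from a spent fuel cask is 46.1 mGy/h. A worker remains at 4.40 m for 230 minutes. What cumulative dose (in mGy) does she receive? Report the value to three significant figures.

Using I₁d₁² = I₂d₂², rate at 4.40 m:
46.1 × (1.95/4.40)² = 46.1 × 0.1964 = 9.054 mGy/h.
Dose = rate × time = 9.054 mGy/h × 3.833 h = 34.70 mGy.

34.7 mGy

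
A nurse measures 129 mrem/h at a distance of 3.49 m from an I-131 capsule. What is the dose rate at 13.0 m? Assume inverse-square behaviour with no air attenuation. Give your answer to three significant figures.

By the inverse-square law, the rate at 13.0 m is
129 × (3.49/13.0)² = 129 × 0.07207 = 9.297 mrem/h.

9.30 mrem/h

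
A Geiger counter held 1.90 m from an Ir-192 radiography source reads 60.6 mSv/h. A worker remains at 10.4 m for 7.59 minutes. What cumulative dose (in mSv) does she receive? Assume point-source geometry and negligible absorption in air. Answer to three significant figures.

Intensity scales as (d₁/d₂)², so rate at 10.4 m:
(1.90/10.4)² = 0.03338, so 60.6 × 0.03338 = 2.023 mSv/h.
Dose = rate × time = 2.023 mSv/h × 0.1265 h = 0.2559 mSv.

0.256 mSv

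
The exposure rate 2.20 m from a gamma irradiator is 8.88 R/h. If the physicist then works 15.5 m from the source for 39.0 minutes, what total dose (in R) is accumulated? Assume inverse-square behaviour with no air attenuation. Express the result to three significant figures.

0.116 R

Applying the 1/r² law, rate at 15.5 m:
8.88 × (2.20/15.5)² = 8.88 × 0.02015 = 0.1789 R/h.
Dose = rate × time = 0.1789 R/h × 0.6500 h = 0.1163 R.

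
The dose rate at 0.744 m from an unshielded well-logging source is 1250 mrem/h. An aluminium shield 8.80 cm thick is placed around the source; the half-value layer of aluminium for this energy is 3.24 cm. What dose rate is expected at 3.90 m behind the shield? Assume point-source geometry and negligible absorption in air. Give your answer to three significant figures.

Distance alone: (0.744/3.90)² = 0.03639, so 1250 × 0.03639 = 45.49 mrem/h.
Shield: 8.80/3.24 = 2.716 half-value layers → attenuation 2^(−2.716) = 0.1522.
Combined: 45.49 × 0.1522 = 6.924 mrem/h.

6.92 mrem/h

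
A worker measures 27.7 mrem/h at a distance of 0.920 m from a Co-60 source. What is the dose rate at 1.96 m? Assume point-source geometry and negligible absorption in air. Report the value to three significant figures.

6.10 mrem/h

Applying the 1/r² law, the rate at 1.96 m is
(0.920/1.96)² = 0.2203, so 27.7 × 0.2203 = 6.102 mrem/h.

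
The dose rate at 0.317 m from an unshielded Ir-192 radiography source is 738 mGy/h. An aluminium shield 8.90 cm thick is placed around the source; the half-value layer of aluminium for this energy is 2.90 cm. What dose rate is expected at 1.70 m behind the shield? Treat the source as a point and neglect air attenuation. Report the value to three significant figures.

3.06 mGy/h

Distance alone: 738 × (0.317/1.70)² = 738 × 0.03477 = 25.66 mGy/h.
Shield: 8.90/2.90 = 3.069 half-value layers → attenuation 2^(−3.069) = 0.1192.
Combined: 25.66 × 0.1192 = 3.059 mGy/h.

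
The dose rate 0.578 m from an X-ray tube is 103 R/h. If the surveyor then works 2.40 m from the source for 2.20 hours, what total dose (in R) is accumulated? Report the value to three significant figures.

13.1 R

By the inverse-square law, rate at 2.40 m:
(0.578/2.40)² = 0.05800, so 103 × 0.05800 = 5.974 R/h.
Dose = rate × time = 5.974 R/h × 2.200 h = 13.14 R.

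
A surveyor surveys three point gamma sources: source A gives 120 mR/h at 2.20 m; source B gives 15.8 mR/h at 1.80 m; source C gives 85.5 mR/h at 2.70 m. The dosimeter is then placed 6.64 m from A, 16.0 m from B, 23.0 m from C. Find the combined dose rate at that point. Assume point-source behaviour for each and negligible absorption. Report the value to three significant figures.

By superposition, sum each source's inverse-square contribution:
A: 120 × (2.20/6.64)² = 13.17 mR/h
B: 15.8 × (1.80/16.0)² = 0.2000 mR/h
C: 85.5 × (2.70/23.0)² = 1.178 mR/h
Total = 13.17 + 0.2000 + 1.178 = 14.55 mR/h.

14.6 mR/h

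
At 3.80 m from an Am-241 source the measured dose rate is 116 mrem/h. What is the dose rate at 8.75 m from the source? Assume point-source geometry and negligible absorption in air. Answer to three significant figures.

21.9 mrem/h

Intensity scales as (d₁/d₂)², so scaling from 3.80 m to 8.75 m:
116 × (3.80/8.75)² = 116 × 0.1886 = 21.88 mrem/h.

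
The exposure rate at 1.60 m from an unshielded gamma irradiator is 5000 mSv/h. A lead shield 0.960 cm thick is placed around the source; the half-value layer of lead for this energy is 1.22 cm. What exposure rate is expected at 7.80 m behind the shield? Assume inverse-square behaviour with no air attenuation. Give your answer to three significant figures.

Distance alone: 5000 × (1.60/7.80)² = 5000 × 0.04208 = 210.4 mSv/h.
Shield: 0.960/1.22 = 0.7869 half-value layers → attenuation 2^(−0.7869) = 0.5796.
Combined: 210.4 × 0.5796 = 121.9 mSv/h.

122 mSv/h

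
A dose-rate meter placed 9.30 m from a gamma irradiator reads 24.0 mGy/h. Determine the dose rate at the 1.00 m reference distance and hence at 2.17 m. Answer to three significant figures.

2080 mGy/h; 441 mGy/h

By the inverse-square law,
At 1.00 m: (9.30/1.00)² = 86.49, so 24.0 × 86.49 = 2076 mGy/h
At 2.17 m: 2076 × (1.00/2.17)² = 2076 × 0.2124 = 440.9 mGy/h.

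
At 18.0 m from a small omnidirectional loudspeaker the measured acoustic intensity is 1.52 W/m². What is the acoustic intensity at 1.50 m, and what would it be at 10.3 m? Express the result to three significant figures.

Applying the 1/r² law,
At 1.50 m: 1.52 × (18.0/1.50)² = 1.52 × 144.0 = 218.9 W/m²
At 10.3 m: 218.9 × (1.50/10.3)² = 218.9 × 0.02121 = 4.643 W/m².

219 W/m²; 4.64 W/m²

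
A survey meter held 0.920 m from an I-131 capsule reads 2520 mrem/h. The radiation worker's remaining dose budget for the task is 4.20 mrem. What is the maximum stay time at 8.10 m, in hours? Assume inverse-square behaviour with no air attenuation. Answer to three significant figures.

0.129 h

By the inverse-square law, rate at 8.10 m:
(0.920/8.10)² = 0.01290, so 2520 × 0.01290 = 32.51 mrem/h.
Stay time = 4.20 mrem ÷ 32.51 mrem/h = 0.1292 h.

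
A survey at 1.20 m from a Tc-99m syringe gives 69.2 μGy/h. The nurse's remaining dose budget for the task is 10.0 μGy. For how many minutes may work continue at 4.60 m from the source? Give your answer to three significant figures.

127 min

Since intensity falls as 1/r², rate at 4.60 m:
(1.20/4.60)² = 0.06805, so 69.2 × 0.06805 = 4.709 μGy/h.
Stay time = 10.0 μGy ÷ 4.709 μGy/h = 2.124 h = 127.4 min.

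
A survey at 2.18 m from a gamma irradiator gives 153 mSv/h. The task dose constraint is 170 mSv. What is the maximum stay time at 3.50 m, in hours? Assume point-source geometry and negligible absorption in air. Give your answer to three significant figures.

2.86 h

Since intensity falls as 1/r², rate at 3.50 m:
153 × (2.18/3.50)² = 153 × 0.3880 = 59.36 mSv/h.
Stay time = 170 mSv ÷ 59.36 mSv/h = 2.864 h.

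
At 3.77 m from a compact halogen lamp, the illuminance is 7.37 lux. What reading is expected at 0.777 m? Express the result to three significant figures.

174 lux

Since intensity falls as 1/r², the rate at 0.777 m is
(3.77/0.777)² = 23.54, so 7.37 × 23.54 = 173.5 lux.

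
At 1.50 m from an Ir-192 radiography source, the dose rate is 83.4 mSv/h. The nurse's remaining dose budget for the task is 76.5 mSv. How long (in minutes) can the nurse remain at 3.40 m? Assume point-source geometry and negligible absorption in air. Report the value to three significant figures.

283 min

Applying the 1/r² law, rate at 3.40 m:
83.4 × (1.50/3.40)² = 83.4 × 0.1946 = 16.23 mSv/h.
Stay time = 76.5 mSv ÷ 16.23 mSv/h = 4.713 h = 282.8 min.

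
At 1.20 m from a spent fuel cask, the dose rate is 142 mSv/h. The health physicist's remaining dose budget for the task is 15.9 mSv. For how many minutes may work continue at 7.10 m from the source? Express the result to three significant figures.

Using I₁d₁² = I₂d₂², rate at 7.10 m:
142 × (1.20/7.10)² = 142 × 0.02857 = 4.057 mSv/h.
Stay time = 15.9 mSv ÷ 4.057 mSv/h = 3.919 h = 235.1 min.

235 min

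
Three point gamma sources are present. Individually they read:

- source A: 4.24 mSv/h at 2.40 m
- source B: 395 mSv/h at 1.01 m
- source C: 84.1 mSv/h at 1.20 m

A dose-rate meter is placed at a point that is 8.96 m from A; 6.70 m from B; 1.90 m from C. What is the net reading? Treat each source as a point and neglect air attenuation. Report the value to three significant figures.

42.8 mSv/h

Each source contributes Iᵢ·(dᵢ/rᵢ)²; contributions add.
A: 4.24 × (2.40/8.96)² = 0.3042 mSv/h
B: 395 × (1.01/6.70)² = 8.976 mSv/h
C: 84.1 × (1.20/1.90)² = 33.55 mSv/h
Total = 0.3042 + 8.976 + 33.55 = 42.83 mSv/h.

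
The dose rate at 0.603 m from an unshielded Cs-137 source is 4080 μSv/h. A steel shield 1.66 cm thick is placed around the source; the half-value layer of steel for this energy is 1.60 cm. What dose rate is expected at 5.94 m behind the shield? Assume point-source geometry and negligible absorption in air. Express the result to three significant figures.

Distance alone: (0.603/5.94)² = 0.01031, so 4080 × 0.01031 = 42.06 μSv/h.
Shield: 1.66/1.60 = 1.037 half-value layers → attenuation 2^(−1.037) = 0.4873.
Combined: 42.06 × 0.4873 = 20.50 μSv/h.

20.5 μSv/h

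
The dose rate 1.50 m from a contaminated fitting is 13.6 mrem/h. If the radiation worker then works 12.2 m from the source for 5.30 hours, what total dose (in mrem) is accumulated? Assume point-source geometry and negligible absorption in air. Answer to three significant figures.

1.09 mrem

By the inverse-square law, rate at 12.2 m:
(1.50/12.2)² = 0.01512, so 13.6 × 0.01512 = 0.2056 mrem/h.
Dose = rate × time = 0.2056 mrem/h × 5.300 h = 1.090 mrem.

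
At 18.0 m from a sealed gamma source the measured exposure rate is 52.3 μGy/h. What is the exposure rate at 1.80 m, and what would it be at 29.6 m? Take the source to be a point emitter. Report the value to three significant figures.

5230 μGy/h; 19.3 μGy/h

Applying the 1/r² law,
At 1.80 m: (18.0/1.80)² = 100.0, so 52.3 × 100.0 = 5230 μGy/h
At 29.6 m: 5230 × (1.80/29.6)² = 5230 × 0.003698 = 19.34 μGy/h.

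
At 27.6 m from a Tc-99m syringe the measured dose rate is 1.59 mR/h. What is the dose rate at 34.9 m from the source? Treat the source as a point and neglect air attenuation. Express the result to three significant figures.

By the inverse-square law, scaling from 27.6 m to 34.9 m:
1.59 × (27.6/34.9)² = 1.59 × 0.6254 = 0.9944 mR/h.

0.994 mR/h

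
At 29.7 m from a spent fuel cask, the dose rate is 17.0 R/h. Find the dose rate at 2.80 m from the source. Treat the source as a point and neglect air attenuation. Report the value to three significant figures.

1910 R/h

Using I₁d₁² = I₂d₂², the rate at 2.80 m is
17.0 × (29.7/2.80)² = 17.0 × 112.5 = 1912 R/h.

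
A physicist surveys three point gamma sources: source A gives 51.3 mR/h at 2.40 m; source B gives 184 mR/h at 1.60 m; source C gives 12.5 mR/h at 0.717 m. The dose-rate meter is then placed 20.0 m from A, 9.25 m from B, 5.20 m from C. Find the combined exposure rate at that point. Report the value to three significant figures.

6.48 mR/h

Each source contributes Iᵢ·(dᵢ/rᵢ)²; contributions add.
A: 51.3 × (2.40/20.0)² = 0.7387 mR/h
B: 184 × (1.60/9.25)² = 5.505 mR/h
C: 12.5 × (0.717/5.20)² = 0.2377 mR/h
Total = 0.7387 + 5.505 + 0.2377 = 6.481 mR/h.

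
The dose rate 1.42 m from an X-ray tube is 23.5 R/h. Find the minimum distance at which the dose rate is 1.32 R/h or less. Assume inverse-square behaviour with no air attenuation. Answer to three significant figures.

5.99 m

Since intensity falls as 1/r², d₂ = d₁·√(I₁/I₂).
I₁/I₂ = 23.5/1.32 = 17.80, so d₂ = 1.42 × √17.80 = 5.991 m.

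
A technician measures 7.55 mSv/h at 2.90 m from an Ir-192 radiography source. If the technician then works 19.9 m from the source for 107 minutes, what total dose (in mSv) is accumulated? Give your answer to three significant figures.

0.286 mSv

Intensity scales as (d₁/d₂)², so rate at 19.9 m:
7.55 × (2.90/19.9)² = 7.55 × 0.02124 = 0.1604 mSv/h.
Dose = rate × time = 0.1604 mSv/h × 1.783 h = 0.2860 mSv.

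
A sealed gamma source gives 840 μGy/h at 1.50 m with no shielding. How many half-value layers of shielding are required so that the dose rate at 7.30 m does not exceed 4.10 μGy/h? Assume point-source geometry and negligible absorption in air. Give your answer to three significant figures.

3.11 half-value layers

At 7.30 m, distance alone gives 840 × (1.50/7.30)² = 840 × 0.04222 = 35.46 μGy/h.
Further attenuation needed: 35.46/4.10 = 8.649.
n = log₂(8.649) = 3.113 half-value layers.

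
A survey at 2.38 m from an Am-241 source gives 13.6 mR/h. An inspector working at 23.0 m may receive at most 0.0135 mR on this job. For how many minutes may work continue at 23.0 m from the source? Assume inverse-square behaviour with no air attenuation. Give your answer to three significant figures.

Using I₁d₁² = I₂d₂², rate at 23.0 m:
(2.38/23.0)² = 0.01071, so 13.6 × 0.01071 = 0.1457 mR/h.
Stay time = 0.0135 mR ÷ 0.1457 mR/h = 0.09266 h = 5.560 min.

5.56 min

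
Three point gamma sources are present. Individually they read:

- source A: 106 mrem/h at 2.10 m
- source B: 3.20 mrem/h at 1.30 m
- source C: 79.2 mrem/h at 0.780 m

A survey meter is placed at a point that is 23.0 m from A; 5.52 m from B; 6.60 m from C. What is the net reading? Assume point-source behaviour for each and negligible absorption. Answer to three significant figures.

By superposition, sum each source's inverse-square contribution:
A: 106 × (2.10/23.0)² = 0.8837 mrem/h
B: 3.20 × (1.30/5.52)² = 0.1775 mrem/h
C: 79.2 × (0.780/6.60)² = 1.106 mrem/h
Total = 0.8837 + 0.1775 + 1.106 = 2.167 mrem/h.

2.17 mrem/h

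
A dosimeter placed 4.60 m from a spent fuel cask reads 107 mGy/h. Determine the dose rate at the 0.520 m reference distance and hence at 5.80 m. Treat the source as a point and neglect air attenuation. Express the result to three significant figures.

8370 mGy/h; 67.3 mGy/h

Since intensity falls as 1/r²,
At 0.520 m: (4.60/0.520)² = 78.25, so 107 × 78.25 = 8373 mGy/h
At 5.80 m: 8373 × (0.520/5.80)² = 8373 × 0.008038 = 67.30 mGy/h.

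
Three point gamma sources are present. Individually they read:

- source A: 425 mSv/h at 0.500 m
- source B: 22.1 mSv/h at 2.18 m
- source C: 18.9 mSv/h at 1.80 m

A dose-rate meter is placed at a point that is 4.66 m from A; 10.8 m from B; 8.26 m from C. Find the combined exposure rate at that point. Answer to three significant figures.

By superposition, sum each source's inverse-square contribution:
A: 425 × (0.500/4.66)² = 4.893 mSv/h
B: 22.1 × (2.18/10.8)² = 0.9004 mSv/h
C: 18.9 × (1.80/8.26)² = 0.8975 mSv/h
Total = 4.893 + 0.9004 + 0.8975 = 6.691 mSv/h.

6.69 mSv/h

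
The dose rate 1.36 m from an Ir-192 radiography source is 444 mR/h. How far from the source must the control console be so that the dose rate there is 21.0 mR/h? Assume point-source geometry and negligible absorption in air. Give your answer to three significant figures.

6.25 m

Intensity scales as (d₁/d₂)², so d₂ = d₁·√(I₁/I₂).
I₁/I₂ = 444/21.0 = 21.14, so d₂ = 1.36 × √21.14 = 6.253 m.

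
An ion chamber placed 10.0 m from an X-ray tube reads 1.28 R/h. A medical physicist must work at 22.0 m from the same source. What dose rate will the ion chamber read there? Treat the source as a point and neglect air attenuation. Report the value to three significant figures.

Intensity scales as (d₁/d₂)², so scaling from 10.0 m to 22.0 m:
(10.0/22.0)² = 0.2066, so 1.28 × 0.2066 = 0.2644 R/h.

0.264 R/h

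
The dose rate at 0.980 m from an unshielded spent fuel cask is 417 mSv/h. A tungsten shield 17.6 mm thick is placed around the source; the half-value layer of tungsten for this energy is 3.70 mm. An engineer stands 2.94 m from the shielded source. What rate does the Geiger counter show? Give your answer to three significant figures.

1.71 mSv/h

Distance alone: (0.980/2.94)² = 0.1111, so 417 × 0.1111 = 46.33 mSv/h.
Shield: 17.6/3.70 = 4.757 half-value layers → attenuation 2^(−4.757) = 0.03698.
Combined: 46.33 × 0.03698 = 1.713 mSv/h.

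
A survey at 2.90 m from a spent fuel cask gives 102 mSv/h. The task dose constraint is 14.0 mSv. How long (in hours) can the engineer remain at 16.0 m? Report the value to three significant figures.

By the inverse-square law, rate at 16.0 m:
(2.90/16.0)² = 0.03285, so 102 × 0.03285 = 3.351 mSv/h.
Stay time = 14.0 mSv ÷ 3.351 mSv/h = 4.178 h.

4.18 h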